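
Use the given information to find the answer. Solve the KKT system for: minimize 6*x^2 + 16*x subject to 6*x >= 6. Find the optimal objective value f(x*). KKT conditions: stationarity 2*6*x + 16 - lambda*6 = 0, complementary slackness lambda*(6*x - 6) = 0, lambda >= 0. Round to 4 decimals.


Step 1: Try lambda = 0 (constraint inactive).
x_unc = -16/(2*6) = -1.3333
Check: 6*-1.3333 = -7.9998 < 6 -- violated!
Step 2: Constraint must be active: 6*x = 6
x* = 6/6 = 1.0
lambda = (2*6*1.0 + 16)/6 = 4.6667
Step 3: Compute optimal value.
f(x*) = 6*1.0^2 + 16*1.0 = 22.0


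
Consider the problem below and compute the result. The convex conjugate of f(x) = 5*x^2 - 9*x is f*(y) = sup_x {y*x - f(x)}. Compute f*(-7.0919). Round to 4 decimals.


f*(y) = sup_x {y*x - a*x^2 - b*x} = sup_x {(y-b)*x - a*x^2}
FOC: (y - b) - 2a*x = 0 => x* = (y - b)/(2a)
x* = (-7.0919 + 9)/(2*5) = 0.1908
f*(-7.0919) = (y-b)^2/(4a) = (-7.0919 + 9)^2/(4*5)
= 3.6408/20 = 0.182


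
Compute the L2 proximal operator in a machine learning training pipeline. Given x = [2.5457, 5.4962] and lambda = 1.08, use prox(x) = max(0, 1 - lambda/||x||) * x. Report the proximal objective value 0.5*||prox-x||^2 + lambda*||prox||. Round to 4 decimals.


Step 1: Compute ||x||.
||x|| = 6.0571
Step 2: Compute scaling factor.
scale = max(0, 1 - 1.08/6.0571) = 0.8217
Step 3: prox(x) = [2.0918, 4.5162]
||prox(x)|| = 4.9771
Step 4: Proximal objective.
0.5*||prox-x||^2 = 0.5832
lambda*||prox|| = 5.3753
Total = 5.9585


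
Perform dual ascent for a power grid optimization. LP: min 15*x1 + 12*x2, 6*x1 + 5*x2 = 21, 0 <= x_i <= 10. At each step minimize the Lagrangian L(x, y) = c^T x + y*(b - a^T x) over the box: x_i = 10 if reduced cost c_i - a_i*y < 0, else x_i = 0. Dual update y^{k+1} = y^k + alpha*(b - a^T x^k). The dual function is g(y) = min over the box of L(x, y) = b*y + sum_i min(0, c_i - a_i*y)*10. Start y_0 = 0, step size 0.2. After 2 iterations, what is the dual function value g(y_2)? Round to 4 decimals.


Dual ascent for LP: min 15*x1 + 12*x2, 6*x1 + 5*x2 = 21, 0 <= x_i <= 10
Step 1: y^k = 0.0, reduced costs: (15.0, 12.0)
  x^k = (0.0, 0.0), subgradient = b - a^T x = 21.0
  y^{k+1} = 0.0 + 0.2*21.0 = 4.2
Step 2: y^k = 4.2, reduced costs: (-10.2, -9.0)
  x^k = (10.0, 10.0), subgradient = b - a^T x = -89.0
  y^{k+1} = 4.2 + 0.2*-89.0 = -13.6
Dual objective at y_2 = -13.6: reduced costs (96.6, 80.0), box minimizer x = (0.0, 0.0)
g(y_2) = b*y + (c1 - a1*y)*x1 + (c2 - a2*y)*x2 = 21*(-13.6) + 96.6*0.0 + 80.0*0.0 = -285.6 + 0.0 + 0.0 = -285.6


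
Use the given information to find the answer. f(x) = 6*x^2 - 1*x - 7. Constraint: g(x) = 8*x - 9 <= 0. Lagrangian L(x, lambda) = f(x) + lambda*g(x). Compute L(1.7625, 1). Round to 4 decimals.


Step 1: Evaluate f(x).
f(1.7625) = 6*1.7625^2 - 1*1.7625 - 7 = 9.8759
Step 2: Evaluate g(x).
g(1.7625) = 8*1.7625 - 9 = 5.1
Step 3: Compute Lagrangian.
L = 9.8759 + 1*5.1 = 14.9759


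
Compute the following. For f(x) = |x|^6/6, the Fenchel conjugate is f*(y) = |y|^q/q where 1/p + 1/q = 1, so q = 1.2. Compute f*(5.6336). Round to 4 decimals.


The conjugate exponent q satisfies 1/p + 1/q = 1.
p = 6, so q = 6/(6 - 1) = 1.2
|y|^q = 5.6336^1.2 = 7.9606
f*(5.6336) = 7.9606 / 1.2 = 6.6338


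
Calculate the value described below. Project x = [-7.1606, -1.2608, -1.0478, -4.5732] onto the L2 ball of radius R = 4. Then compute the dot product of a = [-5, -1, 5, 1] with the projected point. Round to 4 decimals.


Step 1: Compute ||x|| (intermediates to 6 decimals).
||x|| = sqrt((-7.1606)^2 + (-1.2608)^2 + (-1.0478)^2 + (-4.5732)^2) = 8.653083
Step 2: Project.
Since ||x|| > R, scale = R/||x|| = 4/8.653083 = 0.462263, proj(x) = scale * x
proj(x) = [-3.31008, -0.582821, -0.484359, -2.114021]
Step 3: Dot product.
a^T * proj(x) = -5*(-3.31008) - 1*(-0.582821) + 5*(-0.484359) + 1*(-2.114021) = 12.5974


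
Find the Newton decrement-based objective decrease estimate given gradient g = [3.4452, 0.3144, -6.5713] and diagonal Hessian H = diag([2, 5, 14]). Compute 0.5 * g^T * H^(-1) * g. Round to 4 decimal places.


Step 1: H is diagonal, so H^(-1) * g = [1.7226, 0.0629, -0.4694].
Step 2: g^T H^(-1) g = sum_i g_i^2 / H_ii
  = (3.4452)^2/2 + (0.3144)^2/5 + (-6.5713)^2/14
  = 5.9347 + 0.0198 + 3.0844 = 9.0389
Step 3: Objective decrease = 0.5 * g^T H^(-1) g = 4.5194


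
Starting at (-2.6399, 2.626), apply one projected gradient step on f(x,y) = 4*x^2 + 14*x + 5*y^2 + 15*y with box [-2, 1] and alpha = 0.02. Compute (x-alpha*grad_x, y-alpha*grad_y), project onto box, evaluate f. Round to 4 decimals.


Step 1: Compute gradient at (-2.6399, 2.626).
grad_x = 2*4*-2.6399 + 14 = -7.1192
grad_y = 2*5*2.626 + 15 = 41.26
Step 2: Gradient step.
x_raw = -2.6399 - 0.02*-7.1192 = -2.4975
y_raw = 2.626 - 0.02*41.26 = 1.8008
Step 3: Project onto [-2, 1].
x_proj = clip(-2.4975) = -2.0
y_proj = clip(1.8008) = 1.0
Step 4: Evaluate f.
f(-2.0, 1.0) = 8.0


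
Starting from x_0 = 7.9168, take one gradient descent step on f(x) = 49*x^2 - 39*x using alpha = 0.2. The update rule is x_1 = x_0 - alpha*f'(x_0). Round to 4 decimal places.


We compute the gradient at x_0 and apply the update.
f'(x) = 98*x - 39
f'(7.9168) = 98*7.9168 - 39 = 736.8464
x_1 = 7.9168 - 0.2*736.8464 = -139.4525


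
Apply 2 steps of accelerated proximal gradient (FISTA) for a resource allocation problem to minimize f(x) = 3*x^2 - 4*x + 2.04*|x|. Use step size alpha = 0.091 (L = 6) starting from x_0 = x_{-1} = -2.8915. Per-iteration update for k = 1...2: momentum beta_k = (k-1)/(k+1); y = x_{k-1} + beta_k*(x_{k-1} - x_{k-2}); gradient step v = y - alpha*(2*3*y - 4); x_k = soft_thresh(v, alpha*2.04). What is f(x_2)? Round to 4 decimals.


FISTA on f(x) = 3*x^2 - 4*x + 2.04*|x|
L = 6, alpha = 0.091
Iteration 1: beta = 0.0, y = -2.8915 + 0.0*(-2.8915 + 2.8915) = -2.8915
  grad(y) = -21.349, v = y - alpha*grad = -0.9487
  prox(v) = soft_thresh(-0.9487, 0.1856) = -0.7631
Iteration 2: beta = 0.3333, y = -0.7631 + 0.3333*(-0.7631 + 2.8915) = -0.0536
  grad(y) = -4.3218, v = y - alpha*grad = 0.3396
  prox(v) = soft_thresh(0.3396, 0.1856) = 0.154
f(x_2) = 3*0.154^2 - 4*0.154 + 2.04*|0.154| = -0.2307


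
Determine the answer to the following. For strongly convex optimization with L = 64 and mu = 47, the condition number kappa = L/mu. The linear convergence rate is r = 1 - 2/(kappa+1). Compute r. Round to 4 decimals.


Step 1: Compute the condition number.
kappa = L/mu = 64/47 = 1.3617
Step 2: Compute the convergence rate.
r = 1 - 2/(kappa + 1) = 1 - 2*mu/(L + mu) = (L - mu)/(L + mu) = 17/111 = 0.1532


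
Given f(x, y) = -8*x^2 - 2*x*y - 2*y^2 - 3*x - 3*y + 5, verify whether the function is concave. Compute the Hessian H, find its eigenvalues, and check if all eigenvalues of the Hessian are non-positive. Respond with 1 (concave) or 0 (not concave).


The Hessian of f(x,y) = -8*x^2 - 2*x*y - 2*y^2 - 3*x - 3*y + 5 is:
H = [[-16, -2], [-2, -4]]
Trace = -16 - 4 = -20
Determinant = -16*-4 - (-2)^2 = 60
Discriminant = (-20)^2 - 4*60 = 160.0
Eigenvalues: lambda_1 = -16.3246, lambda_2 = -3.6754
The function is concave.

1


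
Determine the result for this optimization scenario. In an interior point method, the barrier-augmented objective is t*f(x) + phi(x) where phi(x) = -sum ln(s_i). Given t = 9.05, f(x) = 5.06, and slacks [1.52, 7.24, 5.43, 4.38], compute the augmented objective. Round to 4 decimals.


Step 1: Compute log-barrier.
ln values: [0.4187, 1.9796, 1.6919, 1.477]
phi = -(0.4187 + 1.9796 + 1.6919 + 1.477) = -5.5673
Step 2: Compute augmented objective.
t*f(x) = 9.05*5.06 = 45.793
Total = 45.793 - 5.5673 = 40.2257


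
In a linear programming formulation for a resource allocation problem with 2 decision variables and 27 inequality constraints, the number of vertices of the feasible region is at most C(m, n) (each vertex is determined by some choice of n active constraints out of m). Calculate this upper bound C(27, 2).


Each vertex corresponds to some choice of n active constraints out of m, so the number of vertices is at most C(m, n) = m! / (n!(m-n)!).
m = 27, n = 2
Numerator: 27 * 26
Denominator: 2! = 2
C(27, 2) = 351


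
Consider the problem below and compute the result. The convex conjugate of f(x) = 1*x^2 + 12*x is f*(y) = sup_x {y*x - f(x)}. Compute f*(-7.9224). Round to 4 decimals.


f*(y) = sup_x {y*x - a*x^2 - b*x} = sup_x {(y-b)*x - a*x^2}
FOC: (y - b) - 2a*x = 0 => x* = (y - b)/(2a)
x* = (-7.9224 - 12)/(2*1) = -9.9612
f*(-7.9224) = (y-b)^2/(4a) = (-7.9224 - 12)^2/(4*1)
= 396.902/4 = 99.2255


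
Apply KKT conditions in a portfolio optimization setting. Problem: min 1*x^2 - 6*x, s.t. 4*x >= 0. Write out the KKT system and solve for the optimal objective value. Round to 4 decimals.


Step 1: Try lambda = 0 (constraint inactive).
Stationarity: 2*1*x - 6 = 0
x* = 6/(2*1) = 3.0
Check constraint: 4*3.0 = 12.0 >= 0 -- satisfied.
Step 2: Compute optimal value.
f(x*) = 1*3.0^2 - 6*3.0 = -9.0


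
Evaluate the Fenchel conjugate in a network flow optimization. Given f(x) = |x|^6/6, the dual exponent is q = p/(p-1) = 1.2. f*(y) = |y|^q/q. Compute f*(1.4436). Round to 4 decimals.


The conjugate exponent q satisfies 1/p + 1/q = 1.
p = 6, so q = 6/(6 - 1) = 1.2
|y|^q = 1.4436^1.2 = 1.5536
f*(1.4436) = 1.5536 / 1.2 = 1.2947


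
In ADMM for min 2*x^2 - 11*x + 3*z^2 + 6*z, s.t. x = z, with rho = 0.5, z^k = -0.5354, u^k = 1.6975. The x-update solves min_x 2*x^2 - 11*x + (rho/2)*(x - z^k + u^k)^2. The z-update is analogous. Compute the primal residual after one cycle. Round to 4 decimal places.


ADMM iteration with rho = 0.5, z^k = -0.5354, u^k = 1.6975
Step 1: x-update.
Minimize 2*x^2 - 11*x + (0.5/2)*(x + 0.5354 + 1.6975)^2
FOC: (2*2 + 0.5)*x = 11 + 0.5*(-0.5354 - 1.6975)
x^{k+1} = 2.1963
Step 2: z-update.
Minimize 3*z^2 + 6*z + (0.5/2)*(2.1963 - z + 1.6975)^2
FOC: (2*3 + 0.5)*z = -6 + 0.5*(2.1963 + 1.6975)
z^{k+1} = -0.6236
Step 3: u-update.
u^{k+1} = 1.6975 + 2.1963 + 0.6236 = 4.5174
Step 4: Primal residual = |2.1963 + 0.6236| = 2.8199


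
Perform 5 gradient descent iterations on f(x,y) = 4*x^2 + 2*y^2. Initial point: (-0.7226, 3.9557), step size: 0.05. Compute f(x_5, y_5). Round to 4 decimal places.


Gradient descent on f(x,y) = 4*x^2 + 2*y^2.
Starting point: (-0.7226, 3.9557), alpha = 0.05
Step 1: grad_x = 2*4*-0.7226 = -5.7808, grad_y = 2*2*3.9557 = 15.8228
  x_1 = -0.7226 - 0.05*-5.7808 = -0.4336
  y_1 = 3.9557 - 0.05*15.8228 = 3.1646
Step 2: grad_x = 2*4*-0.4336 = -3.4685, grad_y = 2*2*3.1646 = 12.6582
  x_2 = -0.4336 - 0.05*-3.4685 = -0.2601
  y_2 = 3.1646 - 0.05*12.6582 = 2.5316
Step 3: grad_x = 2*4*-0.2601 = -2.0811, grad_y = 2*2*2.5316 = 10.1266
  x_3 = -0.2601 - 0.05*-2.0811 = -0.1561
  y_3 = 2.5316 - 0.05*10.1266 = 2.0253
Step 4: grad_x = 2*4*-0.1561 = -1.2487, grad_y = 2*2*2.0253 = 8.1013
  x_4 = -0.1561 - 0.05*-1.2487 = -0.0936
  y_4 = 2.0253 - 0.05*8.1013 = 1.6203
Step 5: grad_x = 2*4*-0.0936 = -0.7492, grad_y = 2*2*1.6203 = 6.481
  x_5 = -0.0936 - 0.05*-0.7492 = -0.0562
  y_5 = 1.6203 - 0.05*6.481 = 1.2962
f(-0.0562, 1.2962) = 4*(-0.0562)^2 + 2*1.2962^2 = 3.3729


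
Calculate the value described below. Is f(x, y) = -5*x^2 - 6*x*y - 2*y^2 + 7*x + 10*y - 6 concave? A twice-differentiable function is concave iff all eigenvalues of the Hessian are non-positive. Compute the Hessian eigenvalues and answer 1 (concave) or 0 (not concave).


The Hessian of f(x,y) = -5*x^2 - 6*x*y - 2*y^2 + 7*x + 10*y - 6 is:
H = [[-10, -6], [-6, -4]]
Trace = -10 - 4 = -14
Determinant = -10*-4 - (-6)^2 = 4
Discriminant = (-14)^2 - 4*4 = 180.0
Eigenvalues: lambda_1 = -13.7082, lambda_2 = -0.2918
The function is concave.

1


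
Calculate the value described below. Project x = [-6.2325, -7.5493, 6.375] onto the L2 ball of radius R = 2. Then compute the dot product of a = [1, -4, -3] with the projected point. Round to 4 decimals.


Step 1: Compute ||x|| (intermediates to 6 decimals).
||x|| = sqrt((-6.2325)^2 + (-7.5493)^2 + 6.375^2) = 11.68232
Step 2: Project.
Since ||x|| > R, scale = R/||x|| = 2/11.68232 = 0.171199, proj(x) = scale * x
proj(x) = [-1.066998, -1.292433, 1.091394]
Step 3: Dot product.
a^T * proj(x) = 1*(-1.066998) - 4*(-1.292433) - 3*1.091394 = 0.8286


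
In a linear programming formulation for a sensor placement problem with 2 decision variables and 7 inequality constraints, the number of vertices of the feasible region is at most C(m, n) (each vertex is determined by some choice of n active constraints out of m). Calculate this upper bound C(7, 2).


Each vertex corresponds to some choice of n active constraints out of m, so the number of vertices is at most C(m, n) = m! / (n!(m-n)!).
m = 7, n = 2
Numerator: 7 * 6
Denominator: 2! = 2
C(7, 2) = 21


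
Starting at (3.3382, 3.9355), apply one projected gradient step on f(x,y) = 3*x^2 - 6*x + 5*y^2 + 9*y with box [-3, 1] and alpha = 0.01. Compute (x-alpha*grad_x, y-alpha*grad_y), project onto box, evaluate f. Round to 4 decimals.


Step 1: Compute gradient at (3.3382, 3.9355).
grad_x = 2*3*3.3382 - 6 = 14.0292
grad_y = 2*5*3.9355 + 9 = 48.355
Step 2: Gradient step.
x_raw = 3.3382 - 0.01*14.0292 = 3.1979
y_raw = 3.9355 - 0.01*48.355 = 3.452
Step 3: Project onto [-3, 1].
x_proj = clip(3.1979) = 1.0
y_proj = clip(3.452) = 1.0
Step 4: Evaluate f.
f(1.0, 1.0) = 11.0


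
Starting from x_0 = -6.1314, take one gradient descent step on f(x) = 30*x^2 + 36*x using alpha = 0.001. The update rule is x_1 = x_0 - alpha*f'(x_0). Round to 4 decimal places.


We compute the gradient at x_0 and apply the update.
f'(x) = 60*x + 36
f'(-6.1314) = 60*-6.1314 + 36 = -331.884
x_1 = -6.1314 - 0.001*-331.884 = -5.7995


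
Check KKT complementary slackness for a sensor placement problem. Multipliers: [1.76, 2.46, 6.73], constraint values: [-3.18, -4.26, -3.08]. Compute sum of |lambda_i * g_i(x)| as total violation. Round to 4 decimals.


KKT complementary slackness check:
lambda_1 * g_1 = 1.76 * -3.18 = -5.5968
lambda_2 * g_2 = 2.46 * -4.26 = -10.4796
lambda_3 * g_3 = 6.73 * -3.08 = -20.7284
Total violation = 5.5968 + 10.4796 + 20.7284 = 36.8048


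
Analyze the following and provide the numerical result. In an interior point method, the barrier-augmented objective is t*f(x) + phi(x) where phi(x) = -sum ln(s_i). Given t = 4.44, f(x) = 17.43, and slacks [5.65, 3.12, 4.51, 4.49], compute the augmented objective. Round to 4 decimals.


Step 1: Compute log-barrier.
ln values: [1.7317, 1.1378, 1.5063, 1.5019]
phi = -(1.7317 + 1.1378 + 1.5063 + 1.5019) = -5.8776
Step 2: Compute augmented objective.
t*f(x) = 4.44*17.43 = 77.3892
Total = 77.3892 - 5.8776 = 71.5116


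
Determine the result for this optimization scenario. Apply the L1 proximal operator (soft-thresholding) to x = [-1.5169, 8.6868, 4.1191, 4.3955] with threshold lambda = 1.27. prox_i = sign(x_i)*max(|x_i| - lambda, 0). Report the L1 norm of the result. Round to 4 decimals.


Soft-thresholding with lambda = 1.27:
prox(-1.5169) = sign(-1.5169)*max(|-1.5169| - 1.27, 0) = -0.2469
prox(8.6868) = sign(8.6868)*max(|8.6868| - 1.27, 0) = 7.4168
prox(4.1191) = sign(4.1191)*max(|4.1191| - 1.27, 0) = 2.8491
prox(4.3955) = sign(4.3955)*max(|4.3955| - 1.27, 0) = 3.1255
prox(x) = [-0.2469, 7.4168, 2.8491, 3.1255]
||prox(x)||_1 = 0.2469 + 7.4168 + 2.8491 + 3.1255 = 13.6383


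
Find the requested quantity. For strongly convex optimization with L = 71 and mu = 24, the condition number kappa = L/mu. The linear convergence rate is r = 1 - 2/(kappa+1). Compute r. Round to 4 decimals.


Step 1: Compute the condition number.
kappa = L/mu = 71/24 = 2.9583
Step 2: Compute the convergence rate.
r = 1 - 2/(kappa + 1) = 1 - 2*mu/(L + mu) = (L - mu)/(L + mu) = 47/95 = 0.4947


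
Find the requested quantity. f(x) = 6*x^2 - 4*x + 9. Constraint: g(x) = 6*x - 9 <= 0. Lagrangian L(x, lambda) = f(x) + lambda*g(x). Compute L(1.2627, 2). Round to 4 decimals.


Step 1: Evaluate f(x).
f(1.2627) = 6*1.2627^2 - 4*1.2627 + 9 = 13.5157
Step 2: Evaluate g(x).
g(1.2627) = 6*1.2627 - 9 = -1.4238
Step 3: Compute Lagrangian.
L = 13.5157 + 2*-1.4238 = 10.6681


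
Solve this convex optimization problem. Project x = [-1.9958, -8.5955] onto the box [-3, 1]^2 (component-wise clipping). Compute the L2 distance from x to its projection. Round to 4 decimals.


Project each component onto [-3, 1].
clip(-1.9958) = -1.9958, clip(-8.5955) = -3.0
Projection = [-1.9958, -3.0]
Squared diffs: [0.0, 31.3096]
Distance = sqrt(31.3096) = 5.5955


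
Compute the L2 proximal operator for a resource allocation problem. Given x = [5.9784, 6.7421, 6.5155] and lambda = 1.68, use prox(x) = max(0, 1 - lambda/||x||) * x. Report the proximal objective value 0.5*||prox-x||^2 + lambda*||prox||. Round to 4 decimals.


Step 1: Compute ||x||.
||x|| = 11.1198
Step 2: Compute scaling factor.
scale = max(0, 1 - 1.68/11.1198) = 0.8489
Step 3: prox(x) = [5.0752, 5.7235, 5.5311]
||prox(x)|| = 9.4398
Step 4: Proximal objective.
0.5*||prox-x||^2 = 1.4112
lambda*||prox|| = 15.8589
Total = 17.27


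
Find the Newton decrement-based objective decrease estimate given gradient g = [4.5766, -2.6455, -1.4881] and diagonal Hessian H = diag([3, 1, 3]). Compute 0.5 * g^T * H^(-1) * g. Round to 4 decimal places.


Step 1: H is diagonal, so H^(-1) * g = [1.5255, -2.6455, -0.496].
Step 2: g^T H^(-1) g = sum_i g_i^2 / H_ii
  = (4.5766)^2/3 + (-2.6455)^2/1 + (-1.4881)^2/3
  = 6.9818 + 6.9987 + 0.7381 = 14.7186
Step 3: Objective decrease = 0.5 * g^T H^(-1) g = 7.3593


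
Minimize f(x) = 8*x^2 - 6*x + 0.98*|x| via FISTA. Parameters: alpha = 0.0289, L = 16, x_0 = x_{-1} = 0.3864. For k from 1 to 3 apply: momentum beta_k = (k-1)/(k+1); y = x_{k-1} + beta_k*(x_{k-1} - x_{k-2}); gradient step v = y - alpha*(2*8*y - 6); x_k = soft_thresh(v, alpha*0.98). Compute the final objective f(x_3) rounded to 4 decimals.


FISTA on f(x) = 8*x^2 - 6*x + 0.98*|x|
L = 16, alpha = 0.0289
Iteration 1: beta = 0.0, y = 0.3864 + 0.0*(0.3864 - 0.3864) = 0.3864
  grad(y) = 0.1824, v = y - alpha*grad = 0.3811
  prox(v) = soft_thresh(0.3811, 0.0283) = 0.3528
Iteration 2: beta = 0.3333, y = 0.3528 + 0.3333*(0.3528 - 0.3864) = 0.3416
  grad(y) = -0.5343, v = y - alpha*grad = 0.357
  prox(v) = soft_thresh(0.357, 0.0283) = 0.3287
Iteration 3: beta = 0.5, y = 0.3287 + 0.5*(0.3287 - 0.3528) = 0.3167
  grad(y) = -0.933, v = y - alpha*grad = 0.3437
  prox(v) = soft_thresh(0.3437, 0.0283) = 0.3153
f(x_3) = 8*0.3153^2 - 6*0.3153 + 0.98*|0.3153| = -0.7875


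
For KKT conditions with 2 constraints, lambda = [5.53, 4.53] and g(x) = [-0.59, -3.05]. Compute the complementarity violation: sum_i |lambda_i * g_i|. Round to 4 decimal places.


KKT complementary slackness check:
lambda_1 * g_1 = 5.53 * -0.59 = -3.2627
lambda_2 * g_2 = 4.53 * -3.05 = -13.8165
Total violation = 3.2627 + 13.8165 = 17.0792


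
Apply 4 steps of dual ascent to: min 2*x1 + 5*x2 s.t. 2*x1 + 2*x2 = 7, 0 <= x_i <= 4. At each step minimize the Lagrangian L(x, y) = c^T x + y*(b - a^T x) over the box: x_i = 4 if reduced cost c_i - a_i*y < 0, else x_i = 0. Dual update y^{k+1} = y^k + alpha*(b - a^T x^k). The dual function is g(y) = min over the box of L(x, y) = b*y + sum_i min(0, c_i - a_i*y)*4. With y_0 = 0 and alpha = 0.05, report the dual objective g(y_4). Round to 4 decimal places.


Dual ascent for LP: min 2*x1 + 5*x2, 2*x1 + 2*x2 = 7, 0 <= x_i <= 4
Step 1: y^k = 0.0, reduced costs: (2.0, 5.0)
  x^k = (0.0, 0.0), subgradient = b - a^T x = 7.0
  y^{k+1} = 0.0 + 0.05*7.0 = 0.35
Step 2: y^k = 0.35, reduced costs: (1.3, 4.3)
  x^k = (0.0, 0.0), subgradient = b - a^T x = 7.0
  y^{k+1} = 0.35 + 0.05*7.0 = 0.7
Step 3: y^k = 0.7, reduced costs: (0.6, 3.6)
  x^k = (0.0, 0.0), subgradient = b - a^T x = 7.0
  y^{k+1} = 0.7 + 0.05*7.0 = 1.05
Step 4: y^k = 1.05, reduced costs: (-0.1, 2.9)
  x^k = (4.0, 0.0), subgradient = b - a^T x = -1.0
  y^{k+1} = 1.05 + 0.05*-1.0 = 1.0
Dual objective at y_4 = 1.0: reduced costs (0.0, 3.0), box minimizer x = (0.0, 0.0)
g(y_4) = b*y + (c1 - a1*y)*x1 + (c2 - a2*y)*x2 = 7*1.0 + 0.0*0.0 + 3.0*0.0 = 7.0 + 0.0 + 0.0 = 7.0


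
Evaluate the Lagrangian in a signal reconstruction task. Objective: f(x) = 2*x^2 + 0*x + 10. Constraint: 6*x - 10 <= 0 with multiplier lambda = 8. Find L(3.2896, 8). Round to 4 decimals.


Step 1: Evaluate f(x).
f(3.2896) = 2*3.2896^2 + 0*3.2896 + 10 = 31.6429
Step 2: Evaluate g(x).
g(3.2896) = 6*3.2896 - 10 = 9.7376
Step 3: Compute Lagrangian.
L = 31.6429 + 8*9.7376 = 109.5437


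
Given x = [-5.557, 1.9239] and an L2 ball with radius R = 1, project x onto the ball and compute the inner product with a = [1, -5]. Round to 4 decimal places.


Step 1: Compute ||x|| (intermediates to 6 decimals).
||x|| = sqrt((-5.557)^2 + 1.9239^2) = 5.880616
Step 2: Project.
Since ||x|| > R, scale = R/||x|| = 1/5.880616 = 0.17005, proj(x) = scale * x
proj(x) = [-0.944968, 0.327159]
Step 3: Dot product.
a^T * proj(x) = 1*(-0.944968) - 5*0.327159 = -2.5808


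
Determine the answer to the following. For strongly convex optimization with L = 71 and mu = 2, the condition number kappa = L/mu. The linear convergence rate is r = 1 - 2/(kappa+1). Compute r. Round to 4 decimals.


Step 1: Compute the condition number.
kappa = L/mu = 71/2 = 35.5
Step 2: Compute the convergence rate.
r = 1 - 2/(kappa + 1) = 1 - 2*mu/(L + mu) = (L - mu)/(L + mu) = 69/73 = 0.9452


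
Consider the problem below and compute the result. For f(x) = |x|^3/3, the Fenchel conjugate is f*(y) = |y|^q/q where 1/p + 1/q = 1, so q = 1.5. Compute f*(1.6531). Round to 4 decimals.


The conjugate exponent q satisfies 1/p + 1/q = 1.
p = 3, so q = 3/(3 - 1) = 1.5
|y|^q = 1.6531^1.5 = 2.1254
f*(1.6531) = 2.1254 / 1.5 = 1.417


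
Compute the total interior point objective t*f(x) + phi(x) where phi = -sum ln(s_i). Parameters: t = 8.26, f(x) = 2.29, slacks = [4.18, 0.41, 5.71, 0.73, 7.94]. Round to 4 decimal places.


Step 1: Compute log-barrier.
ln values: [1.4303, -0.8916, 1.7422, -0.3147, 2.0719]
phi = -(1.4303 - 0.8916 + 1.7422 - 0.3147 + 2.0719) = -4.0381
Step 2: Compute augmented objective.
t*f(x) = 8.26*2.29 = 18.9154
Total = 18.9154 - 4.0381 = 14.8773


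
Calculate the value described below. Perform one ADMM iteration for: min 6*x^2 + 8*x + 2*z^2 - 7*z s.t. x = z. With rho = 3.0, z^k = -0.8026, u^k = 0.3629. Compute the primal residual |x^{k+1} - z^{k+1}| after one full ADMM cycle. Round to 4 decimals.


ADMM iteration with rho = 3.0, z^k = -0.8026, u^k = 0.3629
Step 1: x-update.
Minimize 6*x^2 + 8*x + (3.0/2)*(x + 0.8026 + 0.3629)^2
FOC: (2*6 + 3.0)*x = -8 + 3.0*(-0.8026 - 0.3629)
x^{k+1} = -0.7664
Step 2: z-update.
Minimize 2*z^2 - 7*z + (3.0/2)*(-0.7664 - z + 0.3629)^2
FOC: (2*2 + 3.0)*z = 7 + 3.0*(-0.7664 + 0.3629)
z^{k+1} = 0.8271
Step 3: u-update.
u^{k+1} = 0.3629 - 0.7664 - 0.8271 = -1.2306
Step 4: Primal residual = |-0.7664 - 0.8271| = 1.5935


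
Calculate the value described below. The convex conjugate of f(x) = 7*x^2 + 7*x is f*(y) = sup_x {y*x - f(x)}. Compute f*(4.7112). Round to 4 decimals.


f*(y) = sup_x {y*x - a*x^2 - b*x} = sup_x {(y-b)*x - a*x^2}
FOC: (y - b) - 2a*x = 0 => x* = (y - b)/(2a)
x* = (4.7112 - 7)/(2*7) = -0.1635
f*(4.7112) = (y-b)^2/(4a) = (4.7112 - 7)^2/(4*7)
= 5.2386/28 = 0.1871


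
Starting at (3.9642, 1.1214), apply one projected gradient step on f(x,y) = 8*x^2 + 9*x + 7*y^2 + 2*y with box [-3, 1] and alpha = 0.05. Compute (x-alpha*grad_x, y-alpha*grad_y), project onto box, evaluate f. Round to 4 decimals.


Step 1: Compute gradient at (3.9642, 1.1214).
grad_x = 2*8*3.9642 + 9 = 72.4272
grad_y = 2*7*1.1214 + 2 = 17.6996
Step 2: Gradient step.
x_raw = 3.9642 - 0.05*72.4272 = 0.3428
y_raw = 1.1214 - 0.05*17.6996 = 0.2364
Step 3: Project onto [-3, 1].
x_proj = clip(0.3428) = 0.3428
y_proj = clip(0.2364) = 0.2364
Step 4: Evaluate f.
f(0.3428, 0.2364) = 4.89


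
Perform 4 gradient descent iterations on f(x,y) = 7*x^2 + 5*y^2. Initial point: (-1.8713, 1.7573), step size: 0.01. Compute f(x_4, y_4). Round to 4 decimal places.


Gradient descent on f(x,y) = 7*x^2 + 5*y^2.
Starting point: (-1.8713, 1.7573), alpha = 0.01
Step 1: grad_x = 2*7*-1.8713 = -26.1982, grad_y = 2*5*1.7573 = 17.573
  x_1 = -1.8713 - 0.01*-26.1982 = -1.6093
  y_1 = 1.7573 - 0.01*17.573 = 1.5816
Step 2: grad_x = 2*7*-1.6093 = -22.5305, grad_y = 2*5*1.5816 = 15.8157
  x_2 = -1.6093 - 0.01*-22.5305 = -1.384
  y_2 = 1.5816 - 0.01*15.8157 = 1.4234
Step 3: grad_x = 2*7*-1.384 = -19.3762, grad_y = 2*5*1.4234 = 14.2341
  x_3 = -1.384 - 0.01*-19.3762 = -1.1903
  y_3 = 1.4234 - 0.01*14.2341 = 1.2811
Step 4: grad_x = 2*7*-1.1903 = -16.6635, grad_y = 2*5*1.2811 = 12.8107
  x_4 = -1.1903 - 0.01*-16.6635 = -1.0236
  y_4 = 1.2811 - 0.01*12.8107 = 1.153
f(-1.0236, 1.153) = 7*(-1.0236)^2 + 5*1.153^2 = 13.9812


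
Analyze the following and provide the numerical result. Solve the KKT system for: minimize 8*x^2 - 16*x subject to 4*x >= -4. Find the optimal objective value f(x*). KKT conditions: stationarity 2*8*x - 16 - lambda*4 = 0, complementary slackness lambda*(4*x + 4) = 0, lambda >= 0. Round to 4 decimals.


Step 1: Try lambda = 0 (constraint inactive).
Stationarity: 2*8*x - 16 = 0
x* = 16/(2*8) = 1.0
Check constraint: 4*1.0 = 4.0 >= -4 -- satisfied.
Step 2: Compute optimal value.
f(x*) = 8*1.0^2 - 16*1.0 = -8.0


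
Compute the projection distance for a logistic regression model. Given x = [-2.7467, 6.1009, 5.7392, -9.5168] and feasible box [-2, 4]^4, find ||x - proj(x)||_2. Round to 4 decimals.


Project each component onto [-2, 4].
clip(-2.7467) = -2.0, clip(6.1009) = 4.0, clip(5.7392) = 4.0, clip(-9.5168) = -2.0
Projection = [-2.0, 4.0, 4.0, -2.0]
Squared diffs: [0.5576, 4.4138, 3.0248, 56.5023]
Distance = sqrt(64.4985) = 8.0311


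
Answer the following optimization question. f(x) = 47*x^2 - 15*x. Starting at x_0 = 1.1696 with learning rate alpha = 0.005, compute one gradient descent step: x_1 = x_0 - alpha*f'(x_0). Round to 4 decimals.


We compute the gradient at x_0 and apply the update.
f'(x) = 94*x - 15
f'(1.1696) = 94*1.1696 - 15 = 94.9424
x_1 = 1.1696 - 0.005*94.9424 = 0.6949


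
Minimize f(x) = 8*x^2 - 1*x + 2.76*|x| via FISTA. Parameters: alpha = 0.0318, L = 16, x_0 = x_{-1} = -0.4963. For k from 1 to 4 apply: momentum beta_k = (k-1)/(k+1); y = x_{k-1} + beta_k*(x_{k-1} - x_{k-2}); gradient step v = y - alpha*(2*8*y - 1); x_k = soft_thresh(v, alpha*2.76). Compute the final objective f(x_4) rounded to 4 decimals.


FISTA on f(x) = 8*x^2 - 1*x + 2.76*|x|
L = 16, alpha = 0.0318
Iteration 1: beta = 0.0, y = -0.4963 + 0.0*(-0.4963 + 0.4963) = -0.4963
  grad(y) = -8.9408, v = y - alpha*grad = -0.212
  prox(v) = soft_thresh(-0.212, 0.0878) = -0.1242
Iteration 2: beta = 0.3333, y = -0.1242 + 0.3333*(-0.1242 + 0.4963) = -0.0002
  grad(y) = -1.003, v = y - alpha*grad = 0.0317
  prox(v) = soft_thresh(0.0317, 0.0878) = 0.0
Iteration 3: beta = 0.5, y = 0.0 + 0.5*(0.0 + 0.1242) = 0.0621
  grad(y) = -0.0063, v = y - alpha*grad = 0.0623
  prox(v) = soft_thresh(0.0623, 0.0878) = 0.0
Iteration 4: beta = 0.6, y = 0.0 + 0.6*(0.0 - 0.0) = 0.0
  grad(y) = -1.0, v = y - alpha*grad = 0.0318
  prox(v) = soft_thresh(0.0318, 0.0878) = 0.0
f(x_4) = 8*0.0^2 - 1*0.0 + 2.76*|0.0| = 0.0


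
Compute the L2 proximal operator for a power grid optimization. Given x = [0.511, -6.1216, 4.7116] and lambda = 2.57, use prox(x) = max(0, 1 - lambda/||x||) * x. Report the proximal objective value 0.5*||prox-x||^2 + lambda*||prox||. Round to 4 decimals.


Step 1: Compute ||x||.
||x|| = 7.7417
Step 2: Compute scaling factor.
scale = max(0, 1 - 2.57/7.7417) = 0.668
Step 3: prox(x) = [0.3414, -4.0894, 3.1475]
||prox(x)|| = 5.1717
Step 4: Proximal objective.
0.5*||prox-x||^2 = 3.3025
lambda*||prox|| = 13.2913
Total = 16.5938


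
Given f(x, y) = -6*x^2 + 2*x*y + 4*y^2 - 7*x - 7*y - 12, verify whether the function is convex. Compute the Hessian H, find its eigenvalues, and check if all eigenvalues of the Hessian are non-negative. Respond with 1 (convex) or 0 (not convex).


The Hessian of f(x,y) = -6*x^2 + 2*x*y + 4*y^2 - 7*x - 7*y - 12 is:
H = [[-12, 2], [2, 8]]
Trace = -12 + 8 = -4
Determinant = -12*8 - (2)^2 = -100
Discriminant = (-4)^2 - 4*-100 = 416.0
Eigenvalues: lambda_1 = -12.198, lambda_2 = 8.198
The function is not convex.

0


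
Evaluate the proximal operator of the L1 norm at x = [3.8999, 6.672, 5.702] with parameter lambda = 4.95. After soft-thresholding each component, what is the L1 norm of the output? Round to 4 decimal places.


Soft-thresholding with lambda = 4.95:
prox(3.8999) = sign(3.8999)*max(|3.8999| - 4.95, 0) = 0.0
prox(6.672) = sign(6.672)*max(|6.672| - 4.95, 0) = 1.722
prox(5.702) = sign(5.702)*max(|5.702| - 4.95, 0) = 0.752
prox(x) = [0.0, 1.722, 0.752]
||prox(x)||_1 = 0.0 + 1.722 + 0.752 = 2.474


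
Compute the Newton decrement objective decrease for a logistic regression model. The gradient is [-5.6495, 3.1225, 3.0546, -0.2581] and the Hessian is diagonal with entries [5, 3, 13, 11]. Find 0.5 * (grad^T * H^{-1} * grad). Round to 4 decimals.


Step 1: H is diagonal, so H^(-1) * g = [-1.1299, 1.0408, 0.235, -0.0235].
Step 2: g^T H^(-1) g = sum_i g_i^2 / H_ii
  = (-5.6495)^2/5 + (3.1225)^2/3 + (3.0546)^2/13 + (-0.2581)^2/11
  = 6.3834 + 3.25 + 0.7177 + 0.0061 = 10.3572
Step 3: Objective decrease = 0.5 * g^T H^(-1) g = 5.1786


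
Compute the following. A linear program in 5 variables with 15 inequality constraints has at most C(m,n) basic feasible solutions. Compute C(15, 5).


Each vertex corresponds to some choice of n active constraints out of m, so the number of vertices is at most C(m, n) = m! / (n!(m-n)!).
m = 15, n = 5
Numerator: 15 * 14 * 13 * 12 * 11
Denominator: 5! = 120
C(15, 5) = 3003


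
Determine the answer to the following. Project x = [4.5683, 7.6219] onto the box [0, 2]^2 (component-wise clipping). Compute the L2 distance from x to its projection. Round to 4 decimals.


Project each component onto [0, 2].
clip(4.5683) = 2.0, clip(7.6219) = 2.0
Projection = [2.0, 2.0]
Squared diffs: [6.5962, 31.6058]
Distance = sqrt(38.202) = 6.1808


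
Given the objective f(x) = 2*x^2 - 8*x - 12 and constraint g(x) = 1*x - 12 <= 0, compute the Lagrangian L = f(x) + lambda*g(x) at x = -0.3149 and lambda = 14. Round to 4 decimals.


Step 1: Evaluate f(x).
f(-0.3149) = 2*(-0.3149)^2 - 8*(-0.3149) - 12 = -9.2825
Step 2: Evaluate g(x).
g(-0.3149) = 1*-0.3149 - 12 = -12.3149
Step 3: Compute Lagrangian.
L = -9.2825 + 14*-12.3149 = -181.6911


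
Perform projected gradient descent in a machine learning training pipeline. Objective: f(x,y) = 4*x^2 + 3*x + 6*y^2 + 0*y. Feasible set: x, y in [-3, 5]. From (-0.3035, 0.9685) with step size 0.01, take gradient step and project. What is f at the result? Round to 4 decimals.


Step 1: Compute gradient at (-0.3035, 0.9685).
grad_x = 2*4*-0.3035 + 3 = 0.572
grad_y = 2*6*0.9685 + 0 = 11.622
Step 2: Gradient step.
x_raw = -0.3035 - 0.01*0.572 = -0.3092
y_raw = 0.9685 - 0.01*11.622 = 0.8523
Step 3: Project onto [-3, 5].
x_proj = clip(-0.3092) = -0.3092
y_proj = clip(0.8523) = 0.8523
Step 4: Evaluate f.
f(-0.3092, 0.8523) = 3.8131


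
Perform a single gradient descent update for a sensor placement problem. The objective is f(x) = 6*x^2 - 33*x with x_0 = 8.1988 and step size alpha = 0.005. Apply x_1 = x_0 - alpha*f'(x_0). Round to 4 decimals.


We compute the gradient at x_0 and apply the update.
f'(x) = 12*x - 33
f'(8.1988) = 12*8.1988 - 33 = 65.3856
x_1 = 8.1988 - 0.005*65.3856 = 7.8719


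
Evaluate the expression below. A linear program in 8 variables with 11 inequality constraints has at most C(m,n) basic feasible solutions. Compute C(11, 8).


Each vertex corresponds to some choice of n active constraints out of m, so the number of vertices is at most C(m, n) = m! / (n!(m-n)!).
m = 11, n = 8
Numerator: 11 * 10 * 9 * 8 * 7 * 6 * 5 * 4
Denominator: 8! = 40320
C(11, 8) = 165


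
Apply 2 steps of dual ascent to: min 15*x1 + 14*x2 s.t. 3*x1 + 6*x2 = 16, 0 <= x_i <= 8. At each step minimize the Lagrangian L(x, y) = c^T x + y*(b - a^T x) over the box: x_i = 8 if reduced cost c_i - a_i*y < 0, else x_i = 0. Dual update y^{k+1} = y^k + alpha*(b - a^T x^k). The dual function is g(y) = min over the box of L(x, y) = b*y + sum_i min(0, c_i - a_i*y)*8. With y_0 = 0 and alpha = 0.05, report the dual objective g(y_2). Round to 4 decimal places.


Dual ascent for LP: min 15*x1 + 14*x2, 3*x1 + 6*x2 = 16, 0 <= x_i <= 8
Step 1: y^k = 0.0, reduced costs: (15.0, 14.0)
  x^k = (0.0, 0.0), subgradient = b - a^T x = 16.0
  y^{k+1} = 0.0 + 0.05*16.0 = 0.8
Step 2: y^k = 0.8, reduced costs: (12.6, 9.2)
  x^k = (0.0, 0.0), subgradient = b - a^T x = 16.0
  y^{k+1} = 0.8 + 0.05*16.0 = 1.6
Dual objective at y_2 = 1.6: reduced costs (10.2, 4.4), box minimizer x = (0.0, 0.0)
g(y_2) = b*y + (c1 - a1*y)*x1 + (c2 - a2*y)*x2 = 16*1.6 + 10.2*0.0 + 4.4*0.0 = 25.6 + 0.0 + 0.0 = 25.6


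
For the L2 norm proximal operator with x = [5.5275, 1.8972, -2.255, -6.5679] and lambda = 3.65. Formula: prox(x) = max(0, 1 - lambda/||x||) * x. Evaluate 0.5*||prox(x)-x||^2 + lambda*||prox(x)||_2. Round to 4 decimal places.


Step 1: Compute ||x||.
||x|| = 9.0761
Step 2: Compute scaling factor.
scale = max(0, 1 - 3.65/9.0761) = 0.5978
Step 3: prox(x) = [3.3046, 1.1342, -1.3481, -3.9266]
||prox(x)|| = 5.4261
Step 4: Proximal objective.
0.5*||prox-x||^2 = 6.6613
lambda*||prox|| = 19.8053
Total = 26.4664


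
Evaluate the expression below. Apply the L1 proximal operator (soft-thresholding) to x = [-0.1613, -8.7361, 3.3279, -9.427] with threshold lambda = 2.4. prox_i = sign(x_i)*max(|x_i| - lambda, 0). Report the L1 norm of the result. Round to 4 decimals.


Soft-thresholding with lambda = 2.4:
prox(-0.1613) = sign(-0.1613)*max(|-0.1613| - 2.4, 0) = 0.0
prox(-8.7361) = sign(-8.7361)*max(|-8.7361| - 2.4, 0) = -6.3361
prox(3.3279) = sign(3.3279)*max(|3.3279| - 2.4, 0) = 0.9279
prox(-9.427) = sign(-9.427)*max(|-9.427| - 2.4, 0) = -7.027
prox(x) = [0.0, -6.3361, 0.9279, -7.027]
||prox(x)||_1 = 0.0 + 6.3361 + 0.9279 + 7.027 = 14.291


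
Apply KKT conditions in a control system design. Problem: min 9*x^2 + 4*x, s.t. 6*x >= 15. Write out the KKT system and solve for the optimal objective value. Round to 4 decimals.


Step 1: Try lambda = 0 (constraint inactive).
x_unc = -4/(2*9) = -0.2222
Check: 6*-0.2222 = -1.3332 < 15 -- violated!
Step 2: Constraint must be active: 6*x = 15
x* = 15/6 = 2.5
lambda = (2*9*2.5 + 4)/6 = 8.1667
Step 3: Compute optimal value.
f(x*) = 9*2.5^2 + 4*2.5 = 66.25


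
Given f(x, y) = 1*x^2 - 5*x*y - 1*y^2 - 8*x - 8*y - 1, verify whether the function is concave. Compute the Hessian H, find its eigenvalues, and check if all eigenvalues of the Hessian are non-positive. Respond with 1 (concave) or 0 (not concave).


The Hessian of f(x,y) = 1*x^2 - 5*x*y - 1*y^2 - 8*x - 8*y - 1 is:
H = [[2, -5], [-5, -2]]
Trace = 2 - 2 = 0
Determinant = 2*-2 - (-5)^2 = -29
Discriminant = (0)^2 - 4*-29 = 116.0
Eigenvalues: lambda_1 = -5.3852, lambda_2 = 5.3852
The function is not concave.

0


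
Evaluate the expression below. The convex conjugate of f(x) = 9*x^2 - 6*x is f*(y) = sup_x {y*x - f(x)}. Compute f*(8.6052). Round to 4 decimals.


f*(y) = sup_x {y*x - a*x^2 - b*x} = sup_x {(y-b)*x - a*x^2}
FOC: (y - b) - 2a*x = 0 => x* = (y - b)/(2a)
x* = (8.6052 + 6)/(2*9) = 0.8114
f*(8.6052) = (y-b)^2/(4a) = (8.6052 + 6)^2/(4*9)
= 213.3119/36 = 5.9253


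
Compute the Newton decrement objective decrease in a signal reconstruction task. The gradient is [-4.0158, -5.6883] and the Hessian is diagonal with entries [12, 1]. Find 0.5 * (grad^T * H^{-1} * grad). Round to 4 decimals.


Step 1: H is diagonal, so H^(-1) * g = [-0.3347, -5.6883].
Step 2: g^T H^(-1) g = sum_i g_i^2 / H_ii
  = (-4.0158)^2/12 + (-5.6883)^2/1
  = 1.3439 + 32.3568 = 33.7006
Step 3: Objective decrease = 0.5 * g^T H^(-1) g = 16.8503


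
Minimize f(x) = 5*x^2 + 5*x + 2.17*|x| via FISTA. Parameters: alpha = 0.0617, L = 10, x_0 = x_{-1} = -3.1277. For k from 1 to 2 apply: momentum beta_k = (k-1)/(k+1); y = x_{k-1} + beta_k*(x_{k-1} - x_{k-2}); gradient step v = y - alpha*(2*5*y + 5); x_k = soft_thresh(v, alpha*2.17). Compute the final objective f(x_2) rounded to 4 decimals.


FISTA on f(x) = 5*x^2 + 5*x + 2.17*|x|
L = 10, alpha = 0.0617
Iteration 1: beta = 0.0, y = -3.1277 + 0.0*(-3.1277 + 3.1277) = -3.1277
  grad(y) = -26.277, v = y - alpha*grad = -1.5064
  prox(v) = soft_thresh(-1.5064, 0.1339) = -1.3725
Iteration 2: beta = 0.3333, y = -1.3725 + 0.3333*(-1.3725 + 3.1277) = -0.7875
  grad(y) = -2.8746, v = y - alpha*grad = -0.6101
  prox(v) = soft_thresh(-0.6101, 0.1339) = -0.4762
f(x_2) = 5*(-0.4762)^2 + 5*(-0.4762) + 2.17*|-0.4762| = -0.2138


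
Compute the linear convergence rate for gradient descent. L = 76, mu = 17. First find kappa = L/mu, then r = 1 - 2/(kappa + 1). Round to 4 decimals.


Step 1: Compute the condition number.
kappa = L/mu = 76/17 = 4.4706
Step 2: Compute the convergence rate.
r = 1 - 2/(kappa + 1) = 1 - 2*mu/(L + mu) = (L - mu)/(L + mu) = 59/93 = 0.6344


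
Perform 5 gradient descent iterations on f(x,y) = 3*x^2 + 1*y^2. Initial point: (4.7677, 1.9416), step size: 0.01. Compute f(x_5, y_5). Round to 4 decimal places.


Gradient descent on f(x,y) = 3*x^2 + 1*y^2.
Starting point: (4.7677, 1.9416), alpha = 0.01
Step 1: grad_x = 2*3*4.7677 = 28.6062, grad_y = 2*1*1.9416 = 3.8832
  x_1 = 4.7677 - 0.01*28.6062 = 4.4816
  y_1 = 1.9416 - 0.01*3.8832 = 1.9028
Step 2: grad_x = 2*3*4.4816 = 26.8898, grad_y = 2*1*1.9028 = 3.8055
  x_2 = 4.4816 - 0.01*26.8898 = 4.2127
  y_2 = 1.9028 - 0.01*3.8055 = 1.8647
Step 3: grad_x = 2*3*4.2127 = 25.2764, grad_y = 2*1*1.8647 = 3.7294
  x_3 = 4.2127 - 0.01*25.2764 = 3.96
  y_3 = 1.8647 - 0.01*3.7294 = 1.8274
Step 4: grad_x = 2*3*3.96 = 23.7599, grad_y = 2*1*1.8274 = 3.6548
  x_4 = 3.96 - 0.01*23.7599 = 3.7224
  y_4 = 1.8274 - 0.01*3.6548 = 1.7909
Step 5: grad_x = 2*3*3.7224 = 22.3343, grad_y = 2*1*1.7909 = 3.5817
  x_5 = 3.7224 - 0.01*22.3343 = 3.499
  y_5 = 1.7909 - 0.01*3.5817 = 1.7551
f(3.499, 1.7551) = 3*3.499^2 + 1*1.7551^2 = 39.8099


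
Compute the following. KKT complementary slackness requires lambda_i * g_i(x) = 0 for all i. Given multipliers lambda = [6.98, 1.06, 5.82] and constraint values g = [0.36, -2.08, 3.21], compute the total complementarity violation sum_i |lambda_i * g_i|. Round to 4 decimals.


KKT complementary slackness check:
lambda_1 * g_1 = 6.98 * 0.36 = 2.5128
lambda_2 * g_2 = 1.06 * -2.08 = -2.2048
lambda_3 * g_3 = 5.82 * 3.21 = 18.6822
Total violation = 2.5128 + 2.2048 + 18.6822 = 23.3998


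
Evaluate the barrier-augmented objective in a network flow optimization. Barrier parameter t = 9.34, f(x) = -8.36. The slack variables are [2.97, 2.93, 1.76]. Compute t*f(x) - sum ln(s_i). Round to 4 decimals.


Step 1: Compute log-barrier.
ln values: [1.0886, 1.075, 0.5653]
phi = -(1.0886 + 1.075 + 0.5653) = -2.7289
Step 2: Compute augmented objective.
t*f(x) = 9.34*-8.36 = -78.0824
Total = -78.0824 - 2.7289 = -80.8113


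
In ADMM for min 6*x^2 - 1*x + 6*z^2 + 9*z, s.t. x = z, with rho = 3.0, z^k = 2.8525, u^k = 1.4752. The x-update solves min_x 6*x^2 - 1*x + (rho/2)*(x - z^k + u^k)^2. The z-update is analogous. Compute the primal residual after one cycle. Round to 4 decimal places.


ADMM iteration with rho = 3.0, z^k = 2.8525, u^k = 1.4752
Step 1: x-update.
Minimize 6*x^2 - 1*x + (3.0/2)*(x - 2.8525 + 1.4752)^2
FOC: (2*6 + 3.0)*x = 1 + 3.0*(2.8525 - 1.4752)
x^{k+1} = 0.3421
Step 2: z-update.
Minimize 6*z^2 + 9*z + (3.0/2)*(0.3421 - z + 1.4752)^2
FOC: (2*6 + 3.0)*z = -9 + 3.0*(0.3421 + 1.4752)
z^{k+1} = -0.2365
Step 3: u-update.
u^{k+1} = 1.4752 + 0.3421 + 0.2365 = 2.0539
Step 4: Primal residual = |0.3421 + 0.2365| = 0.5787


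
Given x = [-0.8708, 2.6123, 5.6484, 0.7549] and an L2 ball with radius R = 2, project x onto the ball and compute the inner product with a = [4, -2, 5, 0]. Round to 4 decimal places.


Step 1: Compute ||x|| (intermediates to 6 decimals).
||x|| = sqrt((-0.8708)^2 + 2.6123^2 + 5.6484^2 + 0.7549^2) = 6.329036
Step 2: Project.
Since ||x|| > R, scale = R/||x|| = 2/6.329036 = 0.316004, proj(x) = scale * x
proj(x) = [-0.275176, 0.825497, 1.784917, 0.238551]
Step 3: Dot product.
a^T * proj(x) = 4*(-0.275176) - 2*0.825497 + 5*1.784917 + 0*0.238551 = 6.1729


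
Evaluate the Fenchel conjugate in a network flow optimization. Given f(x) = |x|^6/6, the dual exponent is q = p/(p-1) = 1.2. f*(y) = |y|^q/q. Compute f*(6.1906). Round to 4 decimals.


The conjugate exponent q satisfies 1/p + 1/q = 1.
p = 6, so q = 6/(6 - 1) = 1.2
|y|^q = 6.1906^1.2 = 8.9141
f*(6.1906) = 8.9141 / 1.2 = 7.4284
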